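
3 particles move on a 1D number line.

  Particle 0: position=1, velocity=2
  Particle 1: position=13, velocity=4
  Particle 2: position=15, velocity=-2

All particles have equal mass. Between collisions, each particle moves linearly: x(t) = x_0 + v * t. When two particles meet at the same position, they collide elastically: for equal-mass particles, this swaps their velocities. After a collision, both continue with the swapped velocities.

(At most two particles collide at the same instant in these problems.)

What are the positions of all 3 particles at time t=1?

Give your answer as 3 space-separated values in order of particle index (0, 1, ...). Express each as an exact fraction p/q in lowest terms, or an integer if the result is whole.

Collision at t=1/3: particles 1 and 2 swap velocities; positions: p0=5/3 p1=43/3 p2=43/3; velocities now: v0=2 v1=-2 v2=4
Advance to t=1 (no further collisions before then); velocities: v0=2 v1=-2 v2=4; positions = 3 13 17

Answer: 3 13 17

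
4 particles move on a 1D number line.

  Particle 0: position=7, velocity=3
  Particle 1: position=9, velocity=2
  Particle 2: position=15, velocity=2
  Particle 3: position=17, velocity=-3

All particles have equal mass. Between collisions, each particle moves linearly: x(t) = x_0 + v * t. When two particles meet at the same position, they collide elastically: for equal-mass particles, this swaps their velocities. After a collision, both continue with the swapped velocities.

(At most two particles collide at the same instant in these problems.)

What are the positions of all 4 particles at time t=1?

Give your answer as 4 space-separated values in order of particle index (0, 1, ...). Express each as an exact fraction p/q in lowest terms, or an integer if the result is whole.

Answer: 10 11 14 17

Derivation:
Collision at t=2/5: particles 2 and 3 swap velocities; positions: p0=41/5 p1=49/5 p2=79/5 p3=79/5; velocities now: v0=3 v1=2 v2=-3 v3=2
Advance to t=1 (no further collisions before then); velocities: v0=3 v1=2 v2=-3 v3=2; positions = 10 11 14 17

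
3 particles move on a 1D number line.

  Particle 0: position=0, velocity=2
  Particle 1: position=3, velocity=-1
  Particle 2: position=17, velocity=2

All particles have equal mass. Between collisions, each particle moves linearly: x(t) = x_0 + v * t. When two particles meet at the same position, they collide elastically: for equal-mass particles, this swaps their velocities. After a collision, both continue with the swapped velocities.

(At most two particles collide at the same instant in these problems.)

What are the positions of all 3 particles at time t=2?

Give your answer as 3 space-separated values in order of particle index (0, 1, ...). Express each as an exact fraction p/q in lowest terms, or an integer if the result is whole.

Answer: 1 4 21

Derivation:
Collision at t=1: particles 0 and 1 swap velocities; positions: p0=2 p1=2 p2=19; velocities now: v0=-1 v1=2 v2=2
Advance to t=2 (no further collisions before then); velocities: v0=-1 v1=2 v2=2; positions = 1 4 21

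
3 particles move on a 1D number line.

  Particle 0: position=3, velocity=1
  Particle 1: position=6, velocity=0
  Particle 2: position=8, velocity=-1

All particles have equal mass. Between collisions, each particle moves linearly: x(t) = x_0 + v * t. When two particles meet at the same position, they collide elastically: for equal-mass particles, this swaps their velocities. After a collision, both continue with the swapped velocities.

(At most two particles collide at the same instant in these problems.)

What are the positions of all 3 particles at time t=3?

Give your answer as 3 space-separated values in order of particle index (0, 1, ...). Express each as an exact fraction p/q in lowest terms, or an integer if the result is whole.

Collision at t=2: particles 1 and 2 swap velocities; positions: p0=5 p1=6 p2=6; velocities now: v0=1 v1=-1 v2=0
Collision at t=5/2: particles 0 and 1 swap velocities; positions: p0=11/2 p1=11/2 p2=6; velocities now: v0=-1 v1=1 v2=0
Collision at t=3: particles 1 and 2 swap velocities; positions: p0=5 p1=6 p2=6; velocities now: v0=-1 v1=0 v2=1
Advance to t=3 (no further collisions before then); velocities: v0=-1 v1=0 v2=1; positions = 5 6 6

Answer: 5 6 6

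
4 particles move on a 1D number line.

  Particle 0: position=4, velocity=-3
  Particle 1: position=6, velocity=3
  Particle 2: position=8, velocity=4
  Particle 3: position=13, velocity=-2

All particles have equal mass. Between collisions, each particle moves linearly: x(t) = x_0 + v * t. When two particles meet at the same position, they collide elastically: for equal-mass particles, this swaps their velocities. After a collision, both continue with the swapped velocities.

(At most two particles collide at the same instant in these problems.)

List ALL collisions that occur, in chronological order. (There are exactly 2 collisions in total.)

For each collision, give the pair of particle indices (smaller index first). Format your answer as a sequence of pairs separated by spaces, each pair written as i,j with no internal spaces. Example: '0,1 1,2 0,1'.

Collision at t=5/6: particles 2 and 3 swap velocities; positions: p0=3/2 p1=17/2 p2=34/3 p3=34/3; velocities now: v0=-3 v1=3 v2=-2 v3=4
Collision at t=7/5: particles 1 and 2 swap velocities; positions: p0=-1/5 p1=51/5 p2=51/5 p3=68/5; velocities now: v0=-3 v1=-2 v2=3 v3=4

Answer: 2,3 1,2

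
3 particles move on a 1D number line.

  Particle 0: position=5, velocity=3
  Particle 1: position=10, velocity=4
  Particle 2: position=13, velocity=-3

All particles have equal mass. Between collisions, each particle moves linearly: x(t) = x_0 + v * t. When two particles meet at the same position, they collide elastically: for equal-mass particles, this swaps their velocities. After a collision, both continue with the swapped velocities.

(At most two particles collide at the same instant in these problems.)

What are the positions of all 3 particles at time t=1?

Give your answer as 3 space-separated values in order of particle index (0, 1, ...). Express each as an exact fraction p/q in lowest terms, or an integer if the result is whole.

Answer: 8 10 14

Derivation:
Collision at t=3/7: particles 1 and 2 swap velocities; positions: p0=44/7 p1=82/7 p2=82/7; velocities now: v0=3 v1=-3 v2=4
Advance to t=1 (no further collisions before then); velocities: v0=3 v1=-3 v2=4; positions = 8 10 14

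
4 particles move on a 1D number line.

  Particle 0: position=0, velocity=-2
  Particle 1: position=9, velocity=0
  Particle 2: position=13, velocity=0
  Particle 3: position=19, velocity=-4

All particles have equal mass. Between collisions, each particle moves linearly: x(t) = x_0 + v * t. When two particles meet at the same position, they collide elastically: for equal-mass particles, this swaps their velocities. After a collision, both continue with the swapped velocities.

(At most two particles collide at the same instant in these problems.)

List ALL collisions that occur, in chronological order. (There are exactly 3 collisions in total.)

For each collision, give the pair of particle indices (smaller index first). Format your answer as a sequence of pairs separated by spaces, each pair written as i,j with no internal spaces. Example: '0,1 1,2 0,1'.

Collision at t=3/2: particles 2 and 3 swap velocities; positions: p0=-3 p1=9 p2=13 p3=13; velocities now: v0=-2 v1=0 v2=-4 v3=0
Collision at t=5/2: particles 1 and 2 swap velocities; positions: p0=-5 p1=9 p2=9 p3=13; velocities now: v0=-2 v1=-4 v2=0 v3=0
Collision at t=19/2: particles 0 and 1 swap velocities; positions: p0=-19 p1=-19 p2=9 p3=13; velocities now: v0=-4 v1=-2 v2=0 v3=0

Answer: 2,3 1,2 0,1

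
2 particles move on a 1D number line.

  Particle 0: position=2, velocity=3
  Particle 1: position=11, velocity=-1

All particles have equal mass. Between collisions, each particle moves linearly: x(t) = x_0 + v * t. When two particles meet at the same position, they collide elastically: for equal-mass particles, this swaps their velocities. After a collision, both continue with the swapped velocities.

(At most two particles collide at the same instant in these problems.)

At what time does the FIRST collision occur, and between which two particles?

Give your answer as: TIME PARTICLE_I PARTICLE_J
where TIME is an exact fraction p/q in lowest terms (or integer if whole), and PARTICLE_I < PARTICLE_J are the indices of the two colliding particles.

Pair (0,1): pos 2,11 vel 3,-1 -> gap=9, closing at 4/unit, collide at t=9/4
Earliest collision: t=9/4 between 0 and 1

Answer: 9/4 0 1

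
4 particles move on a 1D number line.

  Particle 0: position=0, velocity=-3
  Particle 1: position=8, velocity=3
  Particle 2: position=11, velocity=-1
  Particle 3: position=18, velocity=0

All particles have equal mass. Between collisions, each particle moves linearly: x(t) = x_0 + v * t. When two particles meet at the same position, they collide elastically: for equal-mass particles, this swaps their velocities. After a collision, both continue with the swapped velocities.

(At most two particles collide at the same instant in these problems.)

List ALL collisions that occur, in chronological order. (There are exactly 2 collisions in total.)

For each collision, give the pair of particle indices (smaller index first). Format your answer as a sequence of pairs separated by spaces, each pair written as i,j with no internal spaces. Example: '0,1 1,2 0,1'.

Answer: 1,2 2,3

Derivation:
Collision at t=3/4: particles 1 and 2 swap velocities; positions: p0=-9/4 p1=41/4 p2=41/4 p3=18; velocities now: v0=-3 v1=-1 v2=3 v3=0
Collision at t=10/3: particles 2 and 3 swap velocities; positions: p0=-10 p1=23/3 p2=18 p3=18; velocities now: v0=-3 v1=-1 v2=0 v3=3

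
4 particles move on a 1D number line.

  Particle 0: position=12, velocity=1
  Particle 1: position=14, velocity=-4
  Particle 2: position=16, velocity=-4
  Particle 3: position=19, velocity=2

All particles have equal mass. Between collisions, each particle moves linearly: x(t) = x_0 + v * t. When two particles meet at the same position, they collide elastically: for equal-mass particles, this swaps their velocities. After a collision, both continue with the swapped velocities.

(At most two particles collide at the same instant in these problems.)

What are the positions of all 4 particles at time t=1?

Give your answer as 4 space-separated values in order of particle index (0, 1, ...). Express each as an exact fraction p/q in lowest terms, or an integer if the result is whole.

Collision at t=2/5: particles 0 and 1 swap velocities; positions: p0=62/5 p1=62/5 p2=72/5 p3=99/5; velocities now: v0=-4 v1=1 v2=-4 v3=2
Collision at t=4/5: particles 1 and 2 swap velocities; positions: p0=54/5 p1=64/5 p2=64/5 p3=103/5; velocities now: v0=-4 v1=-4 v2=1 v3=2
Advance to t=1 (no further collisions before then); velocities: v0=-4 v1=-4 v2=1 v3=2; positions = 10 12 13 21

Answer: 10 12 13 21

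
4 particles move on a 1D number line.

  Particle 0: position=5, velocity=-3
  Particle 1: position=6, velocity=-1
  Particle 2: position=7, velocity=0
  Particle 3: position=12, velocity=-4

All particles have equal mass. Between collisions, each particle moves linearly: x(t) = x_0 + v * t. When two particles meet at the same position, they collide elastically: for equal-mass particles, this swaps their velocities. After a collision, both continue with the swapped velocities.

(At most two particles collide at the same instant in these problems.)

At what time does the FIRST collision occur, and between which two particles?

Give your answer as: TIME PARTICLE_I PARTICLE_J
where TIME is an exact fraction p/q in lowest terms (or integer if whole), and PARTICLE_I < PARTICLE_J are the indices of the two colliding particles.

Answer: 5/4 2 3

Derivation:
Pair (0,1): pos 5,6 vel -3,-1 -> not approaching (rel speed -2 <= 0)
Pair (1,2): pos 6,7 vel -1,0 -> not approaching (rel speed -1 <= 0)
Pair (2,3): pos 7,12 vel 0,-4 -> gap=5, closing at 4/unit, collide at t=5/4
Earliest collision: t=5/4 between 2 and 3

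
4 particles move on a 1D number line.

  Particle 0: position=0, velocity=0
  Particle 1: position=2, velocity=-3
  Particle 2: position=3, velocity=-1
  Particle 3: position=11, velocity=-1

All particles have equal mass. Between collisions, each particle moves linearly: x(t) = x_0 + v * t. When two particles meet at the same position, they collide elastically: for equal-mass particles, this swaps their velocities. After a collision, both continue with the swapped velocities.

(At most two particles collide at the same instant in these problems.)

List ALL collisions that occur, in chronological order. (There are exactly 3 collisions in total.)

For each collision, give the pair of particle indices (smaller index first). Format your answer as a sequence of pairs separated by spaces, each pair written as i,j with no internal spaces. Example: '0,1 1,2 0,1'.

Collision at t=2/3: particles 0 and 1 swap velocities; positions: p0=0 p1=0 p2=7/3 p3=31/3; velocities now: v0=-3 v1=0 v2=-1 v3=-1
Collision at t=3: particles 1 and 2 swap velocities; positions: p0=-7 p1=0 p2=0 p3=8; velocities now: v0=-3 v1=-1 v2=0 v3=-1
Collision at t=11: particles 2 and 3 swap velocities; positions: p0=-31 p1=-8 p2=0 p3=0; velocities now: v0=-3 v1=-1 v2=-1 v3=0

Answer: 0,1 1,2 2,3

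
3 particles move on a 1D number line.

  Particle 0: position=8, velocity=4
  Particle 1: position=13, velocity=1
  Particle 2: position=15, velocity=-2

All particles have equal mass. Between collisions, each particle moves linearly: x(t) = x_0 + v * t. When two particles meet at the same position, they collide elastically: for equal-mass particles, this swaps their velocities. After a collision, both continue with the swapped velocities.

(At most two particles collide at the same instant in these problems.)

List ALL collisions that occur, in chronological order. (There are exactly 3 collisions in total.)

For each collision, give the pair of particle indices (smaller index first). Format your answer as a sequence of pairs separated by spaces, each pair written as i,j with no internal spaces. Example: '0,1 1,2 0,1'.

Collision at t=2/3: particles 1 and 2 swap velocities; positions: p0=32/3 p1=41/3 p2=41/3; velocities now: v0=4 v1=-2 v2=1
Collision at t=7/6: particles 0 and 1 swap velocities; positions: p0=38/3 p1=38/3 p2=85/6; velocities now: v0=-2 v1=4 v2=1
Collision at t=5/3: particles 1 and 2 swap velocities; positions: p0=35/3 p1=44/3 p2=44/3; velocities now: v0=-2 v1=1 v2=4

Answer: 1,2 0,1 1,2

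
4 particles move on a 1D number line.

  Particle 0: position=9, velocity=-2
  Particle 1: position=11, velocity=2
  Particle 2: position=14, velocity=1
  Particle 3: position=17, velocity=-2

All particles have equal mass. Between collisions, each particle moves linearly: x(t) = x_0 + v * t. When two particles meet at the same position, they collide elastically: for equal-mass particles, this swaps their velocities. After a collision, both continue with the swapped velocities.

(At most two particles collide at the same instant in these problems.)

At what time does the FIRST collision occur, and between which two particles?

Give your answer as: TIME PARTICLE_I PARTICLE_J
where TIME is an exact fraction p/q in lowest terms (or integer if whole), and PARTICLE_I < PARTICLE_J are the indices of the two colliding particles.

Pair (0,1): pos 9,11 vel -2,2 -> not approaching (rel speed -4 <= 0)
Pair (1,2): pos 11,14 vel 2,1 -> gap=3, closing at 1/unit, collide at t=3
Pair (2,3): pos 14,17 vel 1,-2 -> gap=3, closing at 3/unit, collide at t=1
Earliest collision: t=1 between 2 and 3

Answer: 1 2 3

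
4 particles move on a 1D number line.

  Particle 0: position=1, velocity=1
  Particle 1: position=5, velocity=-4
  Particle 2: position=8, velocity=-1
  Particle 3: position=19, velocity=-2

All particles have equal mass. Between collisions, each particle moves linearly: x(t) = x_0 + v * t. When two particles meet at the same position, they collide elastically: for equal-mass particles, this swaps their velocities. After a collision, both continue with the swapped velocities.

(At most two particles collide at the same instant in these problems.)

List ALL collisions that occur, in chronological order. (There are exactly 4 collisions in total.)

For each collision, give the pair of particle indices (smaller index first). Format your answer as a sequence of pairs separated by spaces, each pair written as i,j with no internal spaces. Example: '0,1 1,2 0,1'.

Collision at t=4/5: particles 0 and 1 swap velocities; positions: p0=9/5 p1=9/5 p2=36/5 p3=87/5; velocities now: v0=-4 v1=1 v2=-1 v3=-2
Collision at t=7/2: particles 1 and 2 swap velocities; positions: p0=-9 p1=9/2 p2=9/2 p3=12; velocities now: v0=-4 v1=-1 v2=1 v3=-2
Collision at t=6: particles 2 and 3 swap velocities; positions: p0=-19 p1=2 p2=7 p3=7; velocities now: v0=-4 v1=-1 v2=-2 v3=1
Collision at t=11: particles 1 and 2 swap velocities; positions: p0=-39 p1=-3 p2=-3 p3=12; velocities now: v0=-4 v1=-2 v2=-1 v3=1

Answer: 0,1 1,2 2,3 1,2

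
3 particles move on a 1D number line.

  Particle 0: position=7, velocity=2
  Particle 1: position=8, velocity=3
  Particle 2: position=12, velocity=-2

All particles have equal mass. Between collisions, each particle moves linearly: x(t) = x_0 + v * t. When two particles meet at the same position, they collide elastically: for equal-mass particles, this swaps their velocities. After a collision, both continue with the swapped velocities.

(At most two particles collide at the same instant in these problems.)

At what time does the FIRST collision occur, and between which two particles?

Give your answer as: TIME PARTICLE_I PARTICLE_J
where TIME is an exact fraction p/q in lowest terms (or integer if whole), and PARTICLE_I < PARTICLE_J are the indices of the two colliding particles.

Answer: 4/5 1 2

Derivation:
Pair (0,1): pos 7,8 vel 2,3 -> not approaching (rel speed -1 <= 0)
Pair (1,2): pos 8,12 vel 3,-2 -> gap=4, closing at 5/unit, collide at t=4/5
Earliest collision: t=4/5 between 1 and 2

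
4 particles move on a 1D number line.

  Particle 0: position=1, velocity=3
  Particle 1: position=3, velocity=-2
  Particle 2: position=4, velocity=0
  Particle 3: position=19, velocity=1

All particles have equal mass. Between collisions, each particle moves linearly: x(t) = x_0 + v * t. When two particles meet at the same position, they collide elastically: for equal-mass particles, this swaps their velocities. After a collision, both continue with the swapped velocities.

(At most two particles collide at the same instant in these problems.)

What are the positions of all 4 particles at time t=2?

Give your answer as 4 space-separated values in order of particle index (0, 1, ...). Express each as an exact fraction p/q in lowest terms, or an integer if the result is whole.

Collision at t=2/5: particles 0 and 1 swap velocities; positions: p0=11/5 p1=11/5 p2=4 p3=97/5; velocities now: v0=-2 v1=3 v2=0 v3=1
Collision at t=1: particles 1 and 2 swap velocities; positions: p0=1 p1=4 p2=4 p3=20; velocities now: v0=-2 v1=0 v2=3 v3=1
Advance to t=2 (no further collisions before then); velocities: v0=-2 v1=0 v2=3 v3=1; positions = -1 4 7 21

Answer: -1 4 7 21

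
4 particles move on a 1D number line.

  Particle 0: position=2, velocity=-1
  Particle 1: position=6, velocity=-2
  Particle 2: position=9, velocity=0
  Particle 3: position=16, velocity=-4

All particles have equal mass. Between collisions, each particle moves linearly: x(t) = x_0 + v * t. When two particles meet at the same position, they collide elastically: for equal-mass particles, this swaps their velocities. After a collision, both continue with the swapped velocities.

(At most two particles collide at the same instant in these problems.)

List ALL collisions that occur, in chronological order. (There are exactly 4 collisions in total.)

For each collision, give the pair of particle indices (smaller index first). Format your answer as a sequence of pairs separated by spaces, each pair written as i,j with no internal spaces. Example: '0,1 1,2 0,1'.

Collision at t=7/4: particles 2 and 3 swap velocities; positions: p0=1/4 p1=5/2 p2=9 p3=9; velocities now: v0=-1 v1=-2 v2=-4 v3=0
Collision at t=4: particles 0 and 1 swap velocities; positions: p0=-2 p1=-2 p2=0 p3=9; velocities now: v0=-2 v1=-1 v2=-4 v3=0
Collision at t=14/3: particles 1 and 2 swap velocities; positions: p0=-10/3 p1=-8/3 p2=-8/3 p3=9; velocities now: v0=-2 v1=-4 v2=-1 v3=0
Collision at t=5: particles 0 and 1 swap velocities; positions: p0=-4 p1=-4 p2=-3 p3=9; velocities now: v0=-4 v1=-2 v2=-1 v3=0

Answer: 2,3 0,1 1,2 0,1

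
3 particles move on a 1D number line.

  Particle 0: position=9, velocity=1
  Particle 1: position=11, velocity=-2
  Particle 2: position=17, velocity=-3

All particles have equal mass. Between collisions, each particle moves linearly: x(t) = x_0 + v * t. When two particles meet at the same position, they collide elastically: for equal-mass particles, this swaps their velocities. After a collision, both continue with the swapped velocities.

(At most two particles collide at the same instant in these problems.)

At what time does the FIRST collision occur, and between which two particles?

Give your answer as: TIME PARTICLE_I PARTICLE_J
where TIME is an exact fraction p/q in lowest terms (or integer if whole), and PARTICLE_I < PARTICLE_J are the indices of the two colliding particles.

Pair (0,1): pos 9,11 vel 1,-2 -> gap=2, closing at 3/unit, collide at t=2/3
Pair (1,2): pos 11,17 vel -2,-3 -> gap=6, closing at 1/unit, collide at t=6
Earliest collision: t=2/3 between 0 and 1

Answer: 2/3 0 1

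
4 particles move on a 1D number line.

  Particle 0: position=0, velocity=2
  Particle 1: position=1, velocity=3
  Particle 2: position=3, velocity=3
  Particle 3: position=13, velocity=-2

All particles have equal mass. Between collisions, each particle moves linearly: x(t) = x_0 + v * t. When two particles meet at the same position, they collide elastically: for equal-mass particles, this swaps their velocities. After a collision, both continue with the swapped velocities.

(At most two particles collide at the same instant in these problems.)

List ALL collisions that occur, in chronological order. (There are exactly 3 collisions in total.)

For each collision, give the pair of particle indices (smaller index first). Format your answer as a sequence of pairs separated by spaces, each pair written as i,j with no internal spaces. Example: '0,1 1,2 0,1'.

Collision at t=2: particles 2 and 3 swap velocities; positions: p0=4 p1=7 p2=9 p3=9; velocities now: v0=2 v1=3 v2=-2 v3=3
Collision at t=12/5: particles 1 and 2 swap velocities; positions: p0=24/5 p1=41/5 p2=41/5 p3=51/5; velocities now: v0=2 v1=-2 v2=3 v3=3
Collision at t=13/4: particles 0 and 1 swap velocities; positions: p0=13/2 p1=13/2 p2=43/4 p3=51/4; velocities now: v0=-2 v1=2 v2=3 v3=3

Answer: 2,3 1,2 0,1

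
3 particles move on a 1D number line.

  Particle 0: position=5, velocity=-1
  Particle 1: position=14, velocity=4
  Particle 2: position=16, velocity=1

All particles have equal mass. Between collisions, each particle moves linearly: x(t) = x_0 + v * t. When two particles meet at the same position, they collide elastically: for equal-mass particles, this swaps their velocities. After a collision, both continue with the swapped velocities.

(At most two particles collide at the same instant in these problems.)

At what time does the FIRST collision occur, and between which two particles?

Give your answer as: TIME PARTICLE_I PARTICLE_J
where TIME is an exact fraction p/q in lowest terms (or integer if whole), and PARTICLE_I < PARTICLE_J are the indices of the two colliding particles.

Pair (0,1): pos 5,14 vel -1,4 -> not approaching (rel speed -5 <= 0)
Pair (1,2): pos 14,16 vel 4,1 -> gap=2, closing at 3/unit, collide at t=2/3
Earliest collision: t=2/3 between 1 and 2

Answer: 2/3 1 2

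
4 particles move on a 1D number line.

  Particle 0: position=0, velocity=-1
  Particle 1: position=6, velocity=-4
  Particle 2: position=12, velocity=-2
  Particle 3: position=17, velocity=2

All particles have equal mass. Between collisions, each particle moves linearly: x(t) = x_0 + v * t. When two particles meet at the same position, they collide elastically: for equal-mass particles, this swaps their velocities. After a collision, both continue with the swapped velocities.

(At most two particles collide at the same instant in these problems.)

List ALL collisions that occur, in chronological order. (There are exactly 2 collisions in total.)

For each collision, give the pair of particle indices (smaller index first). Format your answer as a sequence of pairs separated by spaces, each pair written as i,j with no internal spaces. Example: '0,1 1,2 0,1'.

Answer: 0,1 1,2

Derivation:
Collision at t=2: particles 0 and 1 swap velocities; positions: p0=-2 p1=-2 p2=8 p3=21; velocities now: v0=-4 v1=-1 v2=-2 v3=2
Collision at t=12: particles 1 and 2 swap velocities; positions: p0=-42 p1=-12 p2=-12 p3=41; velocities now: v0=-4 v1=-2 v2=-1 v3=2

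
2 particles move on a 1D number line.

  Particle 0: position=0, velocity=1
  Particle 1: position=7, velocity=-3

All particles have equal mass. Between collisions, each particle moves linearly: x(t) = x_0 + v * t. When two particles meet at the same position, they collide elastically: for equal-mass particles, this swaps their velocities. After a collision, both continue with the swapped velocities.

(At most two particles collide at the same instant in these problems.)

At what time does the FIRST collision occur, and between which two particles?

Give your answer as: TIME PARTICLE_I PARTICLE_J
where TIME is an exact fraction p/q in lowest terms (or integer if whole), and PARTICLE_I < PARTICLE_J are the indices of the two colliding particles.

Answer: 7/4 0 1

Derivation:
Pair (0,1): pos 0,7 vel 1,-3 -> gap=7, closing at 4/unit, collide at t=7/4
Earliest collision: t=7/4 between 0 and 1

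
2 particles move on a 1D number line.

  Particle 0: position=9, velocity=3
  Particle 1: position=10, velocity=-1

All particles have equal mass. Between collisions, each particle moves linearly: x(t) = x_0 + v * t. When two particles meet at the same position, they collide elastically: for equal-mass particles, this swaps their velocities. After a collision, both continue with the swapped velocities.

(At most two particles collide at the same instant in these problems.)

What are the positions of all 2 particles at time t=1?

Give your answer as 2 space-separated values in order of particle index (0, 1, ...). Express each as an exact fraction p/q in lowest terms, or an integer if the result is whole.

Collision at t=1/4: particles 0 and 1 swap velocities; positions: p0=39/4 p1=39/4; velocities now: v0=-1 v1=3
Advance to t=1 (no further collisions before then); velocities: v0=-1 v1=3; positions = 9 12

Answer: 9 12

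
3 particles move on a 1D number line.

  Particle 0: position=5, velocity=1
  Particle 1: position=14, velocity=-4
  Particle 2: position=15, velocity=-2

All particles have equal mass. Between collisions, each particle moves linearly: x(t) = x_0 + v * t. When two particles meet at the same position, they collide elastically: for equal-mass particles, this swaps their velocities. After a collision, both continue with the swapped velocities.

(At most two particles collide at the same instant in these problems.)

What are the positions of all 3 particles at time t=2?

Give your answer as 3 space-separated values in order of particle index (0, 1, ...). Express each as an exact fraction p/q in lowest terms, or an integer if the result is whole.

Answer: 6 7 11

Derivation:
Collision at t=9/5: particles 0 and 1 swap velocities; positions: p0=34/5 p1=34/5 p2=57/5; velocities now: v0=-4 v1=1 v2=-2
Advance to t=2 (no further collisions before then); velocities: v0=-4 v1=1 v2=-2; positions = 6 7 11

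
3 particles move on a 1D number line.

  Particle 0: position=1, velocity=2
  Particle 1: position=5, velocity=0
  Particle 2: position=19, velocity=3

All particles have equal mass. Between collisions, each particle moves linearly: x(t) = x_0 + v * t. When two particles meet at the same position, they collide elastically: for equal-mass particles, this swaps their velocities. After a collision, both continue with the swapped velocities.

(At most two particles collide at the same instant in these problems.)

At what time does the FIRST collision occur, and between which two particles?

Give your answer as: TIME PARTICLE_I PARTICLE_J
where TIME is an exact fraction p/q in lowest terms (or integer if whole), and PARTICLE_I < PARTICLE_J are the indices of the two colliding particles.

Pair (0,1): pos 1,5 vel 2,0 -> gap=4, closing at 2/unit, collide at t=2
Pair (1,2): pos 5,19 vel 0,3 -> not approaching (rel speed -3 <= 0)
Earliest collision: t=2 between 0 and 1

Answer: 2 0 1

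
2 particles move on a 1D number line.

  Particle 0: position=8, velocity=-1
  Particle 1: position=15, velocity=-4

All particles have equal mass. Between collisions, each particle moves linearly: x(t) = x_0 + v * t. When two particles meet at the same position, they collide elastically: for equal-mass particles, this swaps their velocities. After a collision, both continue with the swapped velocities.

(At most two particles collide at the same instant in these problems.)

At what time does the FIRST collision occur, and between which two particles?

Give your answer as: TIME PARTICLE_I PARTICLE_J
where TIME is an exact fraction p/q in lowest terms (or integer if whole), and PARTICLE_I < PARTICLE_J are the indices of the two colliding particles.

Pair (0,1): pos 8,15 vel -1,-4 -> gap=7, closing at 3/unit, collide at t=7/3
Earliest collision: t=7/3 between 0 and 1

Answer: 7/3 0 1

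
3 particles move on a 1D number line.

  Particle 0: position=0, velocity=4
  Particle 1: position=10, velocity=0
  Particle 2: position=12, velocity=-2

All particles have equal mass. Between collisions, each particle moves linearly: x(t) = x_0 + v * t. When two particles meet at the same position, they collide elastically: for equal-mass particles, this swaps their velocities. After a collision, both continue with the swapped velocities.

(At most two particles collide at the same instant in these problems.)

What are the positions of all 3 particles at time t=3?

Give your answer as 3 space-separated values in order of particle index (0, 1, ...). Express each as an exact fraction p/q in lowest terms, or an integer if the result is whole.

Collision at t=1: particles 1 and 2 swap velocities; positions: p0=4 p1=10 p2=10; velocities now: v0=4 v1=-2 v2=0
Collision at t=2: particles 0 and 1 swap velocities; positions: p0=8 p1=8 p2=10; velocities now: v0=-2 v1=4 v2=0
Collision at t=5/2: particles 1 and 2 swap velocities; positions: p0=7 p1=10 p2=10; velocities now: v0=-2 v1=0 v2=4
Advance to t=3 (no further collisions before then); velocities: v0=-2 v1=0 v2=4; positions = 6 10 12

Answer: 6 10 12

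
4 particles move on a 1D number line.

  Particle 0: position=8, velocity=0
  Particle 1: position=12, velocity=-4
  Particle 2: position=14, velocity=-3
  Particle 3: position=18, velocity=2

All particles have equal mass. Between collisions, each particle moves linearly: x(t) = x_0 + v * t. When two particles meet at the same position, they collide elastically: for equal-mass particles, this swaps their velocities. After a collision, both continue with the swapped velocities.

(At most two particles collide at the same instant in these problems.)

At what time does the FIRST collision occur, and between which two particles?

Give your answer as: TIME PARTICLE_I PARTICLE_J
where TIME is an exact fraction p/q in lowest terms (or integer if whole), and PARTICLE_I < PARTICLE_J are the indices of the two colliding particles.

Answer: 1 0 1

Derivation:
Pair (0,1): pos 8,12 vel 0,-4 -> gap=4, closing at 4/unit, collide at t=1
Pair (1,2): pos 12,14 vel -4,-3 -> not approaching (rel speed -1 <= 0)
Pair (2,3): pos 14,18 vel -3,2 -> not approaching (rel speed -5 <= 0)
Earliest collision: t=1 between 0 and 1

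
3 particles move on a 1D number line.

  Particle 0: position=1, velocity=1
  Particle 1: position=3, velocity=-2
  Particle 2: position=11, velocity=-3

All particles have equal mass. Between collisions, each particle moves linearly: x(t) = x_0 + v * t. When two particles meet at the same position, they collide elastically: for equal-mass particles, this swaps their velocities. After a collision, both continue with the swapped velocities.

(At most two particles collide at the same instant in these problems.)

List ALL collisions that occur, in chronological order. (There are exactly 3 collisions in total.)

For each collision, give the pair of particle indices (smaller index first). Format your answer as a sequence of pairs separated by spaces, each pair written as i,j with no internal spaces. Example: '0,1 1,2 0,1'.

Answer: 0,1 1,2 0,1

Derivation:
Collision at t=2/3: particles 0 and 1 swap velocities; positions: p0=5/3 p1=5/3 p2=9; velocities now: v0=-2 v1=1 v2=-3
Collision at t=5/2: particles 1 and 2 swap velocities; positions: p0=-2 p1=7/2 p2=7/2; velocities now: v0=-2 v1=-3 v2=1
Collision at t=8: particles 0 and 1 swap velocities; positions: p0=-13 p1=-13 p2=9; velocities now: v0=-3 v1=-2 v2=1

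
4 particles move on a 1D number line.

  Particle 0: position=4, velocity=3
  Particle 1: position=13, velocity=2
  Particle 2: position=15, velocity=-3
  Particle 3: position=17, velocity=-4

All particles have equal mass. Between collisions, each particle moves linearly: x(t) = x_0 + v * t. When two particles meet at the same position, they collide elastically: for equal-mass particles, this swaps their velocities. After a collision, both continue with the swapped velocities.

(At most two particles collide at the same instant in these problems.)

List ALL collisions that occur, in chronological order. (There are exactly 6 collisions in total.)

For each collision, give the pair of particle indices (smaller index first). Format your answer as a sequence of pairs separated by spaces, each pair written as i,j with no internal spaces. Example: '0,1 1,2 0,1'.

Answer: 1,2 2,3 0,1 1,2 0,1 2,3

Derivation:
Collision at t=2/5: particles 1 and 2 swap velocities; positions: p0=26/5 p1=69/5 p2=69/5 p3=77/5; velocities now: v0=3 v1=-3 v2=2 v3=-4
Collision at t=2/3: particles 2 and 3 swap velocities; positions: p0=6 p1=13 p2=43/3 p3=43/3; velocities now: v0=3 v1=-3 v2=-4 v3=2
Collision at t=11/6: particles 0 and 1 swap velocities; positions: p0=19/2 p1=19/2 p2=29/3 p3=50/3; velocities now: v0=-3 v1=3 v2=-4 v3=2
Collision at t=13/7: particles 1 and 2 swap velocities; positions: p0=66/7 p1=67/7 p2=67/7 p3=117/7; velocities now: v0=-3 v1=-4 v2=3 v3=2
Collision at t=2: particles 0 and 1 swap velocities; positions: p0=9 p1=9 p2=10 p3=17; velocities now: v0=-4 v1=-3 v2=3 v3=2
Collision at t=9: particles 2 and 3 swap velocities; positions: p0=-19 p1=-12 p2=31 p3=31; velocities now: v0=-4 v1=-3 v2=2 v3=3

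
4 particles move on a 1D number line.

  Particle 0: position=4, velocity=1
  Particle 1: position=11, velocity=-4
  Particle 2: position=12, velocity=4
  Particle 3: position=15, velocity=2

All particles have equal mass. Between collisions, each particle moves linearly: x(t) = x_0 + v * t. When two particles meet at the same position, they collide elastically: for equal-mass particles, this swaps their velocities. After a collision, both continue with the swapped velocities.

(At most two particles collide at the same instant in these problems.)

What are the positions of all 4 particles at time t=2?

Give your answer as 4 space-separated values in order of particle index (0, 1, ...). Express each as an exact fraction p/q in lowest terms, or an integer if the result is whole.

Collision at t=7/5: particles 0 and 1 swap velocities; positions: p0=27/5 p1=27/5 p2=88/5 p3=89/5; velocities now: v0=-4 v1=1 v2=4 v3=2
Collision at t=3/2: particles 2 and 3 swap velocities; positions: p0=5 p1=11/2 p2=18 p3=18; velocities now: v0=-4 v1=1 v2=2 v3=4
Advance to t=2 (no further collisions before then); velocities: v0=-4 v1=1 v2=2 v3=4; positions = 3 6 19 20

Answer: 3 6 19 20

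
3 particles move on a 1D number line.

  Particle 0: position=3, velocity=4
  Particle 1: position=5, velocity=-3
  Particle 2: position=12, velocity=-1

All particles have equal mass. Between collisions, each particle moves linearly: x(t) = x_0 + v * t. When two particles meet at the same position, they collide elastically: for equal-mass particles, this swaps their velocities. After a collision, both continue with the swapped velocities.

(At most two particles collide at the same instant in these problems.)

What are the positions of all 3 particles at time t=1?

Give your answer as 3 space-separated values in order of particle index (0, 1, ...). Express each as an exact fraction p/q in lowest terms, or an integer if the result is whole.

Answer: 2 7 11

Derivation:
Collision at t=2/7: particles 0 and 1 swap velocities; positions: p0=29/7 p1=29/7 p2=82/7; velocities now: v0=-3 v1=4 v2=-1
Advance to t=1 (no further collisions before then); velocities: v0=-3 v1=4 v2=-1; positions = 2 7 11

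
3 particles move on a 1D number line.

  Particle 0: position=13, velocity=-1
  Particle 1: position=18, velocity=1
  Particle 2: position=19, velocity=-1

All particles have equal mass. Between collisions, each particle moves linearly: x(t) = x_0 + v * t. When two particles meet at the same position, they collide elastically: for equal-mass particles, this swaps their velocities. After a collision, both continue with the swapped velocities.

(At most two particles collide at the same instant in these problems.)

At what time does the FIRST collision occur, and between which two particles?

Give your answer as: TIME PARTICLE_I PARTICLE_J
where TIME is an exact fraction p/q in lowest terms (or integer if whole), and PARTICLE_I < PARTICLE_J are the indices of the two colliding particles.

Pair (0,1): pos 13,18 vel -1,1 -> not approaching (rel speed -2 <= 0)
Pair (1,2): pos 18,19 vel 1,-1 -> gap=1, closing at 2/unit, collide at t=1/2
Earliest collision: t=1/2 between 1 and 2

Answer: 1/2 1 2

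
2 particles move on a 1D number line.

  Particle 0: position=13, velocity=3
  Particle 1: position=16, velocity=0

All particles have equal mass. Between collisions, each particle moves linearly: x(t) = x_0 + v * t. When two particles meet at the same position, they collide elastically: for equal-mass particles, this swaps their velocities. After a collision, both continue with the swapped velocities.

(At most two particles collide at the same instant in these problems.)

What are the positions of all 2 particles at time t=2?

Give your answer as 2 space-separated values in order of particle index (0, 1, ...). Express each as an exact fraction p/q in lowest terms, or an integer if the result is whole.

Collision at t=1: particles 0 and 1 swap velocities; positions: p0=16 p1=16; velocities now: v0=0 v1=3
Advance to t=2 (no further collisions before then); velocities: v0=0 v1=3; positions = 16 19

Answer: 16 19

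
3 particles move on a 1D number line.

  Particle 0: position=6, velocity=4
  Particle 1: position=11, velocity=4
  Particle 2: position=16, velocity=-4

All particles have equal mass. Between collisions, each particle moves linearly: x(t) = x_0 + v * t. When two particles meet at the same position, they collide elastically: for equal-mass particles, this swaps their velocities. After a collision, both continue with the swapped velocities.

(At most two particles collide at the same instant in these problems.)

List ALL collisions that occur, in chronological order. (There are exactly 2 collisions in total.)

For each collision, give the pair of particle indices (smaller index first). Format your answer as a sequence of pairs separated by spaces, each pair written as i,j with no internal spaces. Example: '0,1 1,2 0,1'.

Collision at t=5/8: particles 1 and 2 swap velocities; positions: p0=17/2 p1=27/2 p2=27/2; velocities now: v0=4 v1=-4 v2=4
Collision at t=5/4: particles 0 and 1 swap velocities; positions: p0=11 p1=11 p2=16; velocities now: v0=-4 v1=4 v2=4

Answer: 1,2 0,1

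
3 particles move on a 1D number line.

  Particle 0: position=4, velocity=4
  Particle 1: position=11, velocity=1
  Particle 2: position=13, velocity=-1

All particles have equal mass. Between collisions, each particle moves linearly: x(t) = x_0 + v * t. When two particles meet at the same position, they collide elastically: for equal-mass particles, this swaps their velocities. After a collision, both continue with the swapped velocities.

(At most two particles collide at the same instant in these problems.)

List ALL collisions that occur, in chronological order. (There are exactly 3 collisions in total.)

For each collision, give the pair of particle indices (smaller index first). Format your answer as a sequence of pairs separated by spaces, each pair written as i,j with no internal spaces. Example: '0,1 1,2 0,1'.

Collision at t=1: particles 1 and 2 swap velocities; positions: p0=8 p1=12 p2=12; velocities now: v0=4 v1=-1 v2=1
Collision at t=9/5: particles 0 and 1 swap velocities; positions: p0=56/5 p1=56/5 p2=64/5; velocities now: v0=-1 v1=4 v2=1
Collision at t=7/3: particles 1 and 2 swap velocities; positions: p0=32/3 p1=40/3 p2=40/3; velocities now: v0=-1 v1=1 v2=4

Answer: 1,2 0,1 1,2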